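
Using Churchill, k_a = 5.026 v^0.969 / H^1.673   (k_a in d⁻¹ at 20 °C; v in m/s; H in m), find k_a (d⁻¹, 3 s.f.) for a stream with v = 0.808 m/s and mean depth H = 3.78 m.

k_a = 5.026 × 0.808^0.969 / 3.78^1.673 = 5.026 × 0.8134 / 9.250 = 0.4419 d⁻¹.

k_a ≈ 0.442 d⁻¹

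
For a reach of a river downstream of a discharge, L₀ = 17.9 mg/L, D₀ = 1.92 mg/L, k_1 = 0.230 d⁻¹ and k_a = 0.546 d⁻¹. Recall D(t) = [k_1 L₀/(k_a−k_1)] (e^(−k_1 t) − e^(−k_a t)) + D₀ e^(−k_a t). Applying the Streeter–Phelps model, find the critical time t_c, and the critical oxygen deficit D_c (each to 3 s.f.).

t_c = [1/(k_a−k_1)] ln[(k_a/k_1)(1 − D₀(k_a−k_1)/(k_1 L₀))]
= [1/(0.546−0.230)] ln[(0.546/0.230)(1 − 1.92×0.3160/(0.230×17.9))]
= (1/0.3160) ln[2.374 × 0.8526] = 3.165 × ln(2.024) = 3.165 × 0.7051 = 2.231 d.
L(t_c) = L₀ e^(−k_1 t_c) = 17.9 × 0.5986 = 10.71 mg/L, and at the critical point k_a D_c = k_1 L, so D_c = (0.230/0.546) × 10.71 = 4.513 mg/L.

t_c ≈ 2.23 d; D_c ≈ 4.51 mg/L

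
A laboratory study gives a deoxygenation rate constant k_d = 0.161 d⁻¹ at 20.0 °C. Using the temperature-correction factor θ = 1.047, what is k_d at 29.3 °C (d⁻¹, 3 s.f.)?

k_d(T₂) = k_d(T₁) · θ^(T₂−T₁) = 0.161 × 1.047^(29.3−20.0)
= 0.161 × 1.047^9.30 = 0.161 × 1.533 = 0.2468 d⁻¹.

k_d ≈ 0.247 d⁻¹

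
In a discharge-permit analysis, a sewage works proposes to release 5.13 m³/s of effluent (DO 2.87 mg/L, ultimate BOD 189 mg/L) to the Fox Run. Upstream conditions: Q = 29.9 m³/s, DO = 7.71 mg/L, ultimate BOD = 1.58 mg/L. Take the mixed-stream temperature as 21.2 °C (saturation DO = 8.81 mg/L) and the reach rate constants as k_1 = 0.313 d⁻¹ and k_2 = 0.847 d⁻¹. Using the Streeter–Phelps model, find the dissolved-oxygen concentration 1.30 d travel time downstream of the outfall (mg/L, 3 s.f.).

Mixed DO = (29.9×7.71 + 5.13×2.87)/(29.9+5.13) = 245.3/35.03 = 7.001 mg/L.
Mixed L₀ = (29.9×1.58 + 5.13×189)/(35.03) = 1017/35.03 = 29.03 mg/L.
Initial deficit D₀ = C_s − DO₀ = 8.81 − 7.001 = 1.809 mg/L.
D(1.30) = [0.313×29.03/(0.847−0.313)](e^(−0.313×1.30) − e^(−0.847×1.30)) + 1.809 e^(−0.847×1.30)
= 17.01 × (0.6657 − 0.3325) + 1.809 × 0.3325 = 6.271 mg/L.
DO = 8.81 − 6.271 = 2.539 mg/L.

DO ≈ 2.54 mg/L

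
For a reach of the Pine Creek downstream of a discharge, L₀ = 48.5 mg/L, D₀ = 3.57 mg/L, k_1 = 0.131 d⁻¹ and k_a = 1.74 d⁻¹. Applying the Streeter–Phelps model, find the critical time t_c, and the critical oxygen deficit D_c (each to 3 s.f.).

t_c ≈ 0.150 d; D_c ≈ 3.58 mg/L

At the critical point dD/dt = 0, so k_1 L₀ e^(−k_1 t) = k_a D. Substituting D(t) from the Streeter–Phelps equation and solving for t gives
t_c = ln[(k_a/k_1)(1 − D₀(k_a−k_1)/(k_1 L₀))] / (k_a−k_1).
Here k_a−k_1 = 1.609 d⁻¹ and 1 − D₀(k_a−k_1)/(k_1 L₀) = 1 − 3.57×1.609/(0.131×48.5) = 0.09591, so
t_c = ln(13.28 × 0.09591) / 1.609 = 0.2421 / 1.609 = 0.1505 d.
L(t_c) = L₀ e^(−k_1 t_c) = 48.5 × 0.9805 = 47.55 mg/L, and at the critical point k_a D_c = k_1 L, so D_c = (0.131/1.74) × 47.55 = 3.580 mg/L.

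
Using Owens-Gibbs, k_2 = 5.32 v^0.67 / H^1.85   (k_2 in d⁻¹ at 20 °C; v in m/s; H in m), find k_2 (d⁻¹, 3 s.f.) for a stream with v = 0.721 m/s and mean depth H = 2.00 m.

k_2 ≈ 1.19 d⁻¹

k_2 = 5.32 × 0.721^0.67 / 2.00^1.85 = 5.32 × 0.8032 / 3.605 = 1.185 d⁻¹.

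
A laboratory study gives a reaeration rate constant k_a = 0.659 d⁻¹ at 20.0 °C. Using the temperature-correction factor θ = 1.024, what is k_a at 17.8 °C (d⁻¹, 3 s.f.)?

k_a(T₂) = k_a(T₁) · θ^(T₂−T₁) = 0.659 × 1.024^(17.8−20.0)
= 0.659 × 1.024^-2.20 = 0.659 × 0.9492 = 0.6255 d⁻¹.

k_a ≈ 0.625 d⁻¹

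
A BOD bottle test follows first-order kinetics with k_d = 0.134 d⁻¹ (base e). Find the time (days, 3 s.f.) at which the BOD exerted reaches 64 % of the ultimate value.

t ≈ 7.62 d

y/L₀ = 1 − e^(−k_d t) = 0.64 ⇒ e^(−k_d t) = 0.360
t = −ln(0.360) / 0.134 = 1.022 / 0.134 = 7.624 d.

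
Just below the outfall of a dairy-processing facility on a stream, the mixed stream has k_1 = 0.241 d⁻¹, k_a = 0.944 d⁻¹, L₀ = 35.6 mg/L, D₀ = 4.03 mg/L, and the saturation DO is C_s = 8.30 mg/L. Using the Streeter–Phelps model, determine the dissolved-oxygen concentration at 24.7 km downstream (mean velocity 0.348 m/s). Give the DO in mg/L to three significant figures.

DO ≈ 2.05 mg/L

Travel time t = x/v = 24.7 km / (0.348 m/s) = 24700 m / 0.348 m/s = 70980 s = 0.8215 d.
k_1 L₀/(k_a−k_1) = 0.241×35.6/(0.944−0.241) = 8.580/0.7030 = 12.20 mg/L.
e^(−k_1 t) = e^(−0.241×0.8215) = 0.8204; e^(−k_a t) = e^(−0.944×0.8215) = 0.4605.
D = 12.20 × (0.8204 − 0.4605) + 4.03 × 0.4605 = 4.392 + 1.856 = 6.248 mg/L.
DO = C_s − D = 8.30 − 6.248 = 2.052 mg/L.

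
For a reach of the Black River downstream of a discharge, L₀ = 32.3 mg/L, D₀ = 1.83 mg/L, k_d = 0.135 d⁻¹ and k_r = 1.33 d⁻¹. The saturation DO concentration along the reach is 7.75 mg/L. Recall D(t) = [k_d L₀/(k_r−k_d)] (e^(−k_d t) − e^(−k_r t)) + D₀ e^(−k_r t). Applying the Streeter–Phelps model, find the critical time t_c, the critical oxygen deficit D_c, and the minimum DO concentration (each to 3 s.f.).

With k_r/k_d = 9.852 and 1 − D₀(k_r−k_d)/(k_d L₀) = 0.4985,
t_c = ln(9.852 × 0.4985) / (1.33 − 0.135) = ln(4.911) / 1.195 = 1.591/1.195 = 1.332 d.
D_c = (k_d/k_r) L₀ e^(−k_d t_c) = (0.135/1.33) × 32.3 × e^(−0.135×1.332) = 0.1015 × 32.3 × 0.8354 = 2.739 mg/L.
Minimum DO = C_s − D_c = 7.75 − 2.739 = 5.011 mg/L.

t_c ≈ 1.33 d; D_c ≈ 2.74 mg/L; min DO ≈ 5.01 mg/L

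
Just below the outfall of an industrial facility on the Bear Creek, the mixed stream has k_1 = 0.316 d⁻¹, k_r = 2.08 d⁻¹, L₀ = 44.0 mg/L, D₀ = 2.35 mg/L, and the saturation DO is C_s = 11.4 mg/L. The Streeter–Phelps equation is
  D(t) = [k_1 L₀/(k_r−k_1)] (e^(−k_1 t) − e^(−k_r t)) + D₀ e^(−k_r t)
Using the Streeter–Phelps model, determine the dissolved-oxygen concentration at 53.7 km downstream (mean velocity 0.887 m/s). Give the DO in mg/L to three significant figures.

DO ≈ 6.37 mg/L

Travel time t = x/v = 53.7 km / (0.887 m/s) = 53700 m / 0.887 m/s = 60540 s = 0.7007 d.
k_1 L₀/(k_r−k_1) = 0.316×44.0/(2.08−0.316) = 13.90/1.764 = 7.882 mg/L.
e^(−k_1 t) = e^(−0.316×0.7007) = 0.8014; e^(−k_r t) = e^(−2.08×0.7007) = 0.2328.
D = 7.882 × (0.8014 − 0.2328) + 2.35 × 0.2328 = 4.481 + 0.5471 = 5.029 mg/L.
DO = C_s − D = 11.4 − 5.029 = 6.371 mg/L.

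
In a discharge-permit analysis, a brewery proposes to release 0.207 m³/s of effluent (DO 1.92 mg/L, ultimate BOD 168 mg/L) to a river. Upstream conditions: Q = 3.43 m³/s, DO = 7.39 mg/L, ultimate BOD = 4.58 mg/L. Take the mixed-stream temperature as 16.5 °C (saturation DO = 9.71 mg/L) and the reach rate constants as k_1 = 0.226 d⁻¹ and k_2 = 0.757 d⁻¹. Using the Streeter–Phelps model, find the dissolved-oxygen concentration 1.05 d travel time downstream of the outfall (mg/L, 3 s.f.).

Mixed DO = (3.43×7.39 + 0.207×1.92)/(3.43+0.207) = 25.75/3.637 = 7.079 mg/L.
Mixed L₀ = (3.43×4.58 + 0.207×168)/(3.637) = 50.49/3.637 = 13.88 mg/L.
Initial deficit D₀ = C_s − DO₀ = 9.71 − 7.079 = 2.631 mg/L.
D(1.05) = [0.226×13.88/(0.757−0.226)](e^(−0.226×1.05) − e^(−0.757×1.05)) + 2.631 e^(−0.757×1.05)
= 5.908 × (0.7888 − 0.4516) + 2.631 × 0.4516 = 3.180 mg/L.
DO = 9.71 − 3.180 = 6.530 mg/L.

DO ≈ 6.53 mg/L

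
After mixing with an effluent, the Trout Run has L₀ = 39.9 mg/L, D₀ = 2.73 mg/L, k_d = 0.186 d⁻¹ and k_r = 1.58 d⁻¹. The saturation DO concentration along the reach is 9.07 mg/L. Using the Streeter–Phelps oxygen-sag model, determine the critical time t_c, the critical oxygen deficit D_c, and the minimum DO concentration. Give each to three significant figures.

t_c = [1/(k_r−k_d)] ln[(k_r/k_d)(1 − D₀(k_r−k_d)/(k_d L₀))]
= [1/(1.58−0.186)] ln[(1.58/0.186)(1 − 2.73×1.394/(0.186×39.9))]
= (1/1.394) ln[8.495 × 0.4872] = 0.7174 × ln(4.139) = 0.7174 × 1.420 = 1.019 d.
D_c = (k_d/k_r) L₀ e^(−k_d t_c) = (0.186/1.58) × 39.9 × e^(−0.186×1.019) = 0.1177 × 39.9 × 0.8274 = 3.886 mg/L.
Minimum DO = C_s − D_c = 9.07 − 3.886 = 5.184 mg/L.

t_c ≈ 1.02 d; D_c ≈ 3.89 mg/L; min DO ≈ 5.18 mg/L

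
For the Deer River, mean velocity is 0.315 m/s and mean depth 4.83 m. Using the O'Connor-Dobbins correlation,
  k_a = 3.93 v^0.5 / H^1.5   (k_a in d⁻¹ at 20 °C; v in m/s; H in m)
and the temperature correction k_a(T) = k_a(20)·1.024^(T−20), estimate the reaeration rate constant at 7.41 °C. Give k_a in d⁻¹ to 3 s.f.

k_a ≈ 0.154 d⁻¹

k_a(20) = 3.93 × 0.315^0.5 / 4.83^1.5 = 3.93 × 0.5612 / 10.62 = 0.2078 d⁻¹.
k_a(7.41) = 0.2078 × 1.024^(7.41−20) = 0.2078 × 0.7419 = 0.1542 d⁻¹.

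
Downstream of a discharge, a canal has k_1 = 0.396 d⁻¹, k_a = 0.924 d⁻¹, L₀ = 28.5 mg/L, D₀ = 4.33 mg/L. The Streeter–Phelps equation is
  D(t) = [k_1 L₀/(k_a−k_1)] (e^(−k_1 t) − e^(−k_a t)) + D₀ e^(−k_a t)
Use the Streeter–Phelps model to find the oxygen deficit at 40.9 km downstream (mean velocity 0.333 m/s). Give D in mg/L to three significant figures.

Travel time t = x/v = 40.9 km / (0.333 m/s) = 40900 m / 0.333 m/s = 122800 s = 1.422 d.
k_1 L₀/(k_a−k_1) = 0.396×28.5/(0.924−0.396) = 11.29/0.5280 = 21.38 mg/L.
e^(−k_1 t) = e^(−0.396×1.422) = 0.5695; e^(−k_a t) = e^(−0.924×1.422) = 0.2689.
D = 21.38 × (0.5695 − 0.2689) + 4.33 × 0.2689 = 6.427 + 1.164 = 7.591 mg/L.

D ≈ 7.59 mg/L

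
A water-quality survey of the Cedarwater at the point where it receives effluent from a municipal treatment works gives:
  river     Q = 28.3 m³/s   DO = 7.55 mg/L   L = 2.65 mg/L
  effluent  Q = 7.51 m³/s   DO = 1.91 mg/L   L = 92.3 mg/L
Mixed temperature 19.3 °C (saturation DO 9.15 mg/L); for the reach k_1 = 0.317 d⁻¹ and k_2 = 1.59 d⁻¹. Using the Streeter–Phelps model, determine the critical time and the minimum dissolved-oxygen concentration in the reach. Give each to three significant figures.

Mixed DO = (28.3×7.55 + 7.51×1.91)/(28.3+7.51) = 228.0/35.81 = 6.367 mg/L.
Mixed L₀ = (28.3×2.65 + 7.51×92.3)/(35.81) = 768.2/35.81 = 21.45 mg/L.
Initial deficit D₀ = C_s − DO₀ = 9.15 − 6.367 = 2.783 mg/L.
t_c = (1/1.273) ln[(1.59/0.317)(1 − 2.783×1.273/(0.317×21.45))] = 0.7855 × ln(2.403) = 0.6886 d.
D_c = (0.317/1.59) × 21.45 × e^(−0.317×0.6886) = 0.1994 × 21.45 × 0.8039 = 3.438 mg/L.
Minimum DO = 9.15 − 3.438 = 5.712 mg/L.

t_c ≈ 0.689 d; minimum DO ≈ 5.71 mg/L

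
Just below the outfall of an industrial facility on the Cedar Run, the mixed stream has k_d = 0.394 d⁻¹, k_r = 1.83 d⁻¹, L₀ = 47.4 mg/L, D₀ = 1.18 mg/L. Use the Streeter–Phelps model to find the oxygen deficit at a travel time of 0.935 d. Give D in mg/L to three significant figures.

D ≈ 6.86 mg/L

k_d L₀/(k_r−k_d) = 0.394×47.4/(1.83−0.394) = 18.68/1.436 = 13.01 mg/L.
e^(−k_d t) = e^(−0.394×0.9350) = 0.6918; e^(−k_r t) = e^(−1.83×0.9350) = 0.1807.
D = 13.01 × (0.6918 − 0.1807) + 1.18 × 0.1807 = 6.648 + 0.2132 = 6.861 mg/L.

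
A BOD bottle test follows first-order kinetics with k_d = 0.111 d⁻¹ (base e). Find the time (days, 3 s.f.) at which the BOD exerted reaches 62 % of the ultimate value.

y/L₀ = 1 − e^(−k_d t) = 0.62 ⇒ e^(−k_d t) = 0.380
t = −ln(0.380) / 0.111 = 0.9676 / 0.111 = 8.717 d.

t ≈ 8.72 d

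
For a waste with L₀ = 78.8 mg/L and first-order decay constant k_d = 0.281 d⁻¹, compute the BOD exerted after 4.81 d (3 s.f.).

y_t = L₀(1 − e^(−k_d t)) = 78.8 × (1 − e^(−0.281×4.81))
= 78.8 × (1 − 0.2588) = 78.8 × 0.7412 = 58.40 mg/L.

y ≈ 58.4 mg/L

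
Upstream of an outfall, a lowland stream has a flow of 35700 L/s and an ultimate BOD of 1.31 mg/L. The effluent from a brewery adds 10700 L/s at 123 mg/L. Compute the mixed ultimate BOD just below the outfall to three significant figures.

29.4 mg/L

Flow-weighted mixing: C = (Q_r C_r + Q_w C_w)/(Q_r + Q_w)
= (35700×1.31 + 10700×123)/(35700 + 10700) = 1.363×10^6/46400 = 29.37 mg/L.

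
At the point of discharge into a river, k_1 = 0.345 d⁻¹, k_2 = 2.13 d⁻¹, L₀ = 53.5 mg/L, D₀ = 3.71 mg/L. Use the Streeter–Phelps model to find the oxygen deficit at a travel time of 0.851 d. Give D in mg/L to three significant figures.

D ≈ 6.63 mg/L

k_1 L₀/(k_2−k_1) = 0.345×53.5/(2.13−0.345) = 18.46/1.785 = 10.34 mg/L.
e^(−k_1 t) = e^(−0.345×0.8510) = 0.7456; e^(−k_2 t) = e^(−2.13×0.8510) = 0.1632.
D = 10.34 × (0.7456 − 0.1632) + 3.71 × 0.1632 = 6.022 + 0.6056 = 6.627 mg/L.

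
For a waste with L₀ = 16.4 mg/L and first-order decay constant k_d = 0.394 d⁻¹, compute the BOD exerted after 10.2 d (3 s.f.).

y_t = L₀(1 − e^(−k_d t)) = 16.4 × (1 − e^(−0.394×10.2))
= 16.4 × (1 − 0.01797) = 16.4 × 0.9820 = 16.11 mg/L.

y ≈ 16.1 mg/L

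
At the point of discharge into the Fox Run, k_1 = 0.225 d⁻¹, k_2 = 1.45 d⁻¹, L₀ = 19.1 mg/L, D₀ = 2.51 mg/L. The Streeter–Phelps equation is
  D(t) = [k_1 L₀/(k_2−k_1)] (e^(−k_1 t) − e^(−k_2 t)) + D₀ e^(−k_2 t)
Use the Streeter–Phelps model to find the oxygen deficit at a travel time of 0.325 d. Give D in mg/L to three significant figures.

D ≈ 2.64 mg/L

k_1 L₀/(k_2−k_1) = 0.225×19.1/(1.45−0.225) = 4.298/1.225 = 3.508 mg/L.
e^(−k_1 t) = e^(−0.225×0.3250) = 0.9295; e^(−k_2 t) = e^(−1.45×0.3250) = 0.6242.
D = 3.508 × (0.9295 − 0.6242) + 2.51 × 0.6242 = 1.071 + 1.567 = 2.638 mg/L.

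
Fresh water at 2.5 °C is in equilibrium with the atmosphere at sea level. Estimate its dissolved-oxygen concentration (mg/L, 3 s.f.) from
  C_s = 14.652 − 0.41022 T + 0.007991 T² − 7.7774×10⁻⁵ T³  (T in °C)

C_s = 14.652 − 0.41022×2.5 + 0.007991×2.5² − 7.7774×10⁻⁵×2.5³ = 13.68 mg/L.

C_s ≈ 13.7 mg/L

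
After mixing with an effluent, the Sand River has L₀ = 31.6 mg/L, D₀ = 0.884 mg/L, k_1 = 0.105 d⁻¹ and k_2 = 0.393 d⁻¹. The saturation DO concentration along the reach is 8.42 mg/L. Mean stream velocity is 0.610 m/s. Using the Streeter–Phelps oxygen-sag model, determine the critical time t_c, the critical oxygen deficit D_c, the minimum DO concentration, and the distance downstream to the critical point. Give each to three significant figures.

t_c ≈ 4.31 d; D_c ≈ 5.37 mg/L; min DO ≈ 3.05 mg/L; x_c ≈ 227 km

t_c = [1/(k_2−k_1)] ln[(k_2/k_1)(1 − D₀(k_2−k_1)/(k_1 L₀))]
= [1/(0.393−0.105)] ln[(0.393/0.105)(1 − 0.884×0.2880/(0.105×31.6))]
= (1/0.2880) ln[3.743 × 0.9233] = 3.472 × ln(3.456) = 3.472 × 1.240 = 4.306 d.
D_c = (k_1/k_2) L₀ e^(−k_1 t_c) = (0.105/0.393) × 31.6 × e^(−0.105×4.306) = 0.2672 × 31.6 × 0.6363 = 5.372 mg/L.
Minimum DO = C_s − D_c = 8.42 − 5.372 = 3.048 mg/L.
x_c = v t_c = 0.610 m/s × 4.306 d × 86400 s/d = 226900 m ≈ 227 km.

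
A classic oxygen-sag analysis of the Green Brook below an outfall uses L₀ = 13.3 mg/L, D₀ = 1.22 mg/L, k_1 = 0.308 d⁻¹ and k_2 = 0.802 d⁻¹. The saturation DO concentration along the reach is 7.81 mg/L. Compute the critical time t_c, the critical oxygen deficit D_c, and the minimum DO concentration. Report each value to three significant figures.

t_c ≈ 1.62 d; D_c ≈ 3.11 mg/L; min DO ≈ 4.70 mg/L

t_c = [1/(k_2−k_1)] ln[(k_2/k_1)(1 − D₀(k_2−k_1)/(k_1 L₀))]
= [1/(0.802−0.308)] ln[(0.802/0.308)(1 − 1.22×0.4940/(0.308×13.3))]
= (1/0.4940) ln[2.604 × 0.8529] = 2.024 × ln(2.221) = 2.024 × 0.7979 = 1.615 d.
L(t_c) = L₀ e^(−k_1 t_c) = 13.3 × 0.6081 = 8.087 mg/L, and at the critical point k_2 D_c = k_1 L, so D_c = (0.308/0.802) × 8.087 = 3.106 mg/L.
Minimum DO = C_s − D_c = 7.81 − 3.106 = 4.704 mg/L.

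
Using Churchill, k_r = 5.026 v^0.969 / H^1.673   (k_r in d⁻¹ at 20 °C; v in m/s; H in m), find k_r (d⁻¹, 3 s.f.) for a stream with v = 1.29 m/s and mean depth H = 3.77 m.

k_r ≈ 0.698 d⁻¹

k_r = 5.026 × 1.29^0.969 / 3.77^1.673 = 5.026 × 1.280 / 9.209 = 0.6985 d⁻¹.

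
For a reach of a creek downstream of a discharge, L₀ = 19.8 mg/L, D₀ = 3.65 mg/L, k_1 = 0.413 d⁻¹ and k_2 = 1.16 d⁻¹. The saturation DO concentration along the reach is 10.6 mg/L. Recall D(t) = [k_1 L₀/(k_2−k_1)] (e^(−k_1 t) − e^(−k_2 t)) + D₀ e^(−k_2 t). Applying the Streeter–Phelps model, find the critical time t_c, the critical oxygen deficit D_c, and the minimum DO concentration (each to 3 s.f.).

At the critical point dD/dt = 0, so k_1 L₀ e^(−k_1 t) = k_2 D. Substituting D(t) from the Streeter–Phelps equation and solving for t gives
t_c = ln[(k_2/k_1)(1 − D₀(k_2−k_1)/(k_1 L₀))] / (k_2−k_1).
Here k_2−k_1 = 0.7470 d⁻¹ and 1 − D₀(k_2−k_1)/(k_1 L₀) = 1 − 3.65×0.7470/(0.413×19.8) = 0.6666, so
t_c = ln(2.809 × 0.6666) / 0.7470 = 0.6271 / 0.7470 = 0.8395 d.
L(t_c) = L₀ e^(−k_1 t_c) = 19.8 × 0.7070 = 14.00 mg/L, and at the critical point k_2 D_c = k_1 L, so D_c = (0.413/1.16) × 14.00 = 4.984 mg/L.
Minimum DO = C_s − D_c = 10.6 − 4.984 = 5.616 mg/L.

t_c ≈ 0.840 d; D_c ≈ 4.98 mg/L; min DO ≈ 5.62 mg/L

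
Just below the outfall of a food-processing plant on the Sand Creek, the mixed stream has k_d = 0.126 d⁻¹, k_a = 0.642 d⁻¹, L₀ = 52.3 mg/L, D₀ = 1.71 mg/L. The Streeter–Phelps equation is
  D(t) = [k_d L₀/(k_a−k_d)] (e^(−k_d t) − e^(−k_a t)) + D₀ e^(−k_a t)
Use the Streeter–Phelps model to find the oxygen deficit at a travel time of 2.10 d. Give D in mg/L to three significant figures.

D ≈ 6.93 mg/L

k_d L₀/(k_a−k_d) = 0.126×52.3/(0.642−0.126) = 6.590/0.5160 = 12.77 mg/L.
e^(−k_d t) = e^(−0.126×2.100) = 0.7675; e^(−k_a t) = e^(−0.642×2.100) = 0.2597.
D = 12.77 × (0.7675 − 0.2597) + 1.71 × 0.2597 = 6.485 + 0.4441 = 6.929 mg/L.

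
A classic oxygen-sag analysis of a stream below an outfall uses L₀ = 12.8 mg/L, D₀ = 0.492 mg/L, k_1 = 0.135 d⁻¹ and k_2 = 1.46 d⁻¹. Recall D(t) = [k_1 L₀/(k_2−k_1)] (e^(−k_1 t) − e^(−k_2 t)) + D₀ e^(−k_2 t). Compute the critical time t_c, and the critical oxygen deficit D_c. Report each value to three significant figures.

t_c = [1/(k_2−k_1)] ln[(k_2/k_1)(1 − D₀(k_2−k_1)/(k_1 L₀))]
= [1/(1.46−0.135)] ln[(1.46/0.135)(1 − 0.492×1.325/(0.135×12.8))]
= (1/1.325) ln[10.81 × 0.6227] = 0.7547 × ln(6.735) = 0.7547 × 1.907 = 1.439 d.
L(t_c) = L₀ e^(−k_1 t_c) = 12.8 × 0.8234 = 10.54 mg/L, and at the critical point k_2 D_c = k_1 L, so D_c = (0.135/1.46) × 10.54 = 0.9745 mg/L.

t_c ≈ 1.44 d; D_c ≈ 0.975 mg/L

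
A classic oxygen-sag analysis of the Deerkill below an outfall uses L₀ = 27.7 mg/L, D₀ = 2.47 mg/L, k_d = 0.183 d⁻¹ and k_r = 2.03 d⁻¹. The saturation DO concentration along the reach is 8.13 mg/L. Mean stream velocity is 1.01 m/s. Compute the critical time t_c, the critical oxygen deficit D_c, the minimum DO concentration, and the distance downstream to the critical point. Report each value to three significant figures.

t_c ≈ 0.0563 d; D_c ≈ 2.47 mg/L; min DO ≈ 5.66 mg/L; x_c ≈ 4.91 km

At the critical point dD/dt = 0, so k_d L₀ e^(−k_d t) = k_r D. Substituting D(t) from the Streeter–Phelps equation and solving for t gives
t_c = ln[(k_r/k_d)(1 − D₀(k_r−k_d)/(k_d L₀))] / (k_r−k_d).
Here k_r−k_d = 1.847 d⁻¹ and 1 − D₀(k_r−k_d)/(k_d L₀) = 1 − 2.47×1.847/(0.183×27.7) = 0.1000, so
t_c = ln(11.09 × 0.1000) / 1.847 = 0.1039 / 1.847 = 0.05626 d.
L(t_c) = L₀ e^(−k_d t_c) = 27.7 × 0.9898 = 27.42 mg/L, and at the critical point k_r D_c = k_d L, so D_c = (0.183/2.03) × 27.42 = 2.472 mg/L.
Minimum DO = C_s − D_c = 8.13 − 2.472 = 5.658 mg/L.
x_c = v t_c = 1.01 m/s × 0.05626 d × 86400 s/d = 4910 m ≈ 4.91 km.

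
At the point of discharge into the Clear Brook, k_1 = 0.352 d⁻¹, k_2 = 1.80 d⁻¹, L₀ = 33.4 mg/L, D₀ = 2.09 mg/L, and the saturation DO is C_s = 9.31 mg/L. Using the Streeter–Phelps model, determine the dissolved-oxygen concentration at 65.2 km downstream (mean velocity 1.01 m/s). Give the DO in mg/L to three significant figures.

DO ≈ 4.64 mg/L

Travel time t = x/v = 65.2 km / (1.01 m/s) = 65200 m / 1.01 m/s = 64550 s = 0.7472 d.
k_1 L₀/(k_2−k_1) = 0.352×33.4/(1.80−0.352) = 11.76/1.448 = 8.119 mg/L.
e^(−k_1 t) = e^(−0.352×0.7472) = 0.7687; e^(−k_2 t) = e^(−1.80×0.7472) = 0.2606.
D = 8.119 × (0.7687 − 0.2606) + 2.09 × 0.2606 = 4.126 + 0.5446 = 4.671 mg/L.
DO = C_s − D = 9.31 − 4.671 = 4.639 mg/L.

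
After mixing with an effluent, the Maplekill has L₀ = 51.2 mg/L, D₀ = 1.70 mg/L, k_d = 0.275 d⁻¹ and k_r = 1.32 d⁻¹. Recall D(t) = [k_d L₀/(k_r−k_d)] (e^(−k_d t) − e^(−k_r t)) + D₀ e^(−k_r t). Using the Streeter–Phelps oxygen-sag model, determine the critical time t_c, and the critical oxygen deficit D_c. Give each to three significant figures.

With k_r/k_d = 4.800 and 1 − D₀(k_r−k_d)/(k_d L₀) = 0.8738,
t_c = ln(4.800 × 0.8738) / (1.32 − 0.275) = ln(4.194) / 1.045 = 1.434/1.045 = 1.372 d.
L(t_c) = L₀ e^(−k_d t_c) = 51.2 × 0.6857 = 35.11 mg/L, and at the critical point k_r D_c = k_d L, so D_c = (0.275/1.32) × 35.11 = 7.314 mg/L.

t_c ≈ 1.37 d; D_c ≈ 7.31 mg/L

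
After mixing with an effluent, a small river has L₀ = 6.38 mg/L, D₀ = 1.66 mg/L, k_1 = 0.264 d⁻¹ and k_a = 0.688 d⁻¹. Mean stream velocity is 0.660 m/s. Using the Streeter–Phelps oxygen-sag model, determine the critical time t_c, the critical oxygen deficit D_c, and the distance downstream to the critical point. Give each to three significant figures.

t_c = [1/(k_a−k_1)] ln[(k_a/k_1)(1 − D₀(k_a−k_1)/(k_1 L₀))]
= [1/(0.688−0.264)] ln[(0.688/0.264)(1 − 1.66×0.4240/(0.264×6.38))]
= (1/0.4240) ln[2.606 × 0.5821] = 2.358 × ln(1.517) = 2.358 × 0.4168 = 0.9829 d.
L(t_c) = L₀ e^(−k_1 t_c) = 6.38 × 0.7714 = 4.922 mg/L, and at the critical point k_a D_c = k_1 L, so D_c = (0.264/0.688) × 4.922 = 1.889 mg/L.
x_c = v t_c = 0.660 m/s × 0.9829 d × 86400 s/d = 56050 m ≈ 56.1 km.

t_c ≈ 0.983 d; D_c ≈ 1.89 mg/L; x_c ≈ 56.1 km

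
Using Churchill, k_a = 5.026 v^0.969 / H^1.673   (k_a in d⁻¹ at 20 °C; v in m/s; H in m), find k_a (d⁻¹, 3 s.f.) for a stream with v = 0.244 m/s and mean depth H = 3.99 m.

k_a ≈ 0.127 d⁻¹

k_a = 5.026 × 0.244^0.969 / 3.99^1.673 = 5.026 × 0.2549 / 10.13 = 0.1265 d⁻¹.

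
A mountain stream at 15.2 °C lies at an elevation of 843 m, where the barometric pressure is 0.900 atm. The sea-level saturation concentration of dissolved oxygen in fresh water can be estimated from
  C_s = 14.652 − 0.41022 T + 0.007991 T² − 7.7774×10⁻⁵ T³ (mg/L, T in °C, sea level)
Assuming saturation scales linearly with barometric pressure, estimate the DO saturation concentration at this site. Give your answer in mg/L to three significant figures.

At sea level: C_s = 14.652 − 0.41022×15.2 + 0.007991×15.2² − 7.7774×10⁻⁵×15.2³ = 9.990 mg/L.
Pressure correction: C_s' = 9.990 × 0.900 = 8.991 mg/L.

C_s ≈ 8.99 mg/L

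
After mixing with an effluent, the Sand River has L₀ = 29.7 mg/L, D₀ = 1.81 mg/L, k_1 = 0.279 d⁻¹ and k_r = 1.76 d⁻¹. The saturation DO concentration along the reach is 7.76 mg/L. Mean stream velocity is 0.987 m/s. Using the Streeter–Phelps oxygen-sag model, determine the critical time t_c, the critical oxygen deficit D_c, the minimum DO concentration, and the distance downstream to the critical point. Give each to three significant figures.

At the critical point dD/dt = 0, so k_1 L₀ e^(−k_1 t) = k_r D. Substituting D(t) from the Streeter–Phelps equation and solving for t gives
t_c = ln[(k_r/k_1)(1 − D₀(k_r−k_1)/(k_1 L₀))] / (k_r−k_1).
Here k_r−k_1 = 1.481 d⁻¹ and 1 − D₀(k_r−k_1)/(k_1 L₀) = 1 − 1.81×1.481/(0.279×29.7) = 0.6765, so
t_c = ln(6.308 × 0.6765) / 1.481 = 1.451 / 1.481 = 0.9798 d.
D_c = (k_1/k_r) L₀ e^(−k_1 t_c) = (0.279/1.76) × 29.7 × e^(−0.279×0.9798) = 0.1585 × 29.7 × 0.7608 = 3.582 mg/L.
Minimum DO = C_s − D_c = 7.76 − 3.582 = 4.178 mg/L.
x_c = v t_c = 0.987 m/s × 0.9798 d × 86400 s/d = 83550 m ≈ 83.6 km.

t_c ≈ 0.980 d; D_c ≈ 3.58 mg/L; min DO ≈ 4.18 mg/L; x_c ≈ 83.6 km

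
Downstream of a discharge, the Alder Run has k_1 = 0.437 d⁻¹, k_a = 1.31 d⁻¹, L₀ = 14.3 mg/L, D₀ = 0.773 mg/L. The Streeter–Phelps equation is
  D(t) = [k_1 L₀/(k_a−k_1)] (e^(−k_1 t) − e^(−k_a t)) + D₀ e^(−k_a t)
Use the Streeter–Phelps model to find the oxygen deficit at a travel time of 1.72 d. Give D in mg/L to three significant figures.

k_1 L₀/(k_a−k_1) = 0.437×14.3/(1.31−0.437) = 6.249/0.8730 = 7.158 mg/L.
e^(−k_1 t) = e^(−0.437×1.720) = 0.4716; e^(−k_a t) = e^(−1.31×1.720) = 0.1051.
D = 7.158 × (0.4716 − 0.1051) + 0.773 × 0.1051 = 2.624 + 0.08121 = 2.705 mg/L.

D ≈ 2.70 mg/L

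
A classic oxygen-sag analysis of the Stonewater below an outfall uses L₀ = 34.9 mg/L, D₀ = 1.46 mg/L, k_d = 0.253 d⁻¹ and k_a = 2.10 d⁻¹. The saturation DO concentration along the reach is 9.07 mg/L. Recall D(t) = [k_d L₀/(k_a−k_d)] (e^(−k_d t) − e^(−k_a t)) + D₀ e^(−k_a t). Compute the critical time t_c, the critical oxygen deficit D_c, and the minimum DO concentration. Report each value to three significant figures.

t_c ≈ 0.948 d; D_c ≈ 3.31 mg/L; min DO ≈ 5.76 mg/L

At the critical point dD/dt = 0, so k_d L₀ e^(−k_d t) = k_a D. Substituting D(t) from the Streeter–Phelps equation and solving for t gives
t_c = ln[(k_a/k_d)(1 − D₀(k_a−k_d)/(k_d L₀))] / (k_a−k_d).
Here k_a−k_d = 1.847 d⁻¹ and 1 − D₀(k_a−k_d)/(k_d L₀) = 1 − 1.46×1.847/(0.253×34.9) = 0.6946, so
t_c = ln(8.300 × 0.6946) / 1.847 = 1.752 / 1.847 = 0.9485 d.
D_c = (k_d/k_a) L₀ e^(−k_d t_c) = (0.253/2.10) × 34.9 × e^(−0.253×0.9485) = 0.1205 × 34.9 × 0.7867 = 3.308 mg/L.
Minimum DO = C_s − D_c = 9.07 − 3.308 = 5.762 mg/L.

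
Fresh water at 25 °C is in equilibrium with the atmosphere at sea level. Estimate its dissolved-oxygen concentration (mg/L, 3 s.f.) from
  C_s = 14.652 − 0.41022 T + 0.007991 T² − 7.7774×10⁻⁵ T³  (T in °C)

C_s ≈ 8.18 mg/L

C_s = 14.652 − 0.41022×25 + 0.007991×25² − 7.7774×10⁻⁵×25³ = 8.176 mg/L.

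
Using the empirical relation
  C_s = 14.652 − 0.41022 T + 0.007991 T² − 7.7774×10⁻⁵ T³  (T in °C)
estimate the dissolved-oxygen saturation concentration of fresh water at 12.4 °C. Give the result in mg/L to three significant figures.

C_s ≈ 10.6 mg/L

C_s = 14.652 − 0.41022×12.4 + 0.007991×12.4² − 7.7774×10⁻⁵×12.4³ = 10.65 mg/L.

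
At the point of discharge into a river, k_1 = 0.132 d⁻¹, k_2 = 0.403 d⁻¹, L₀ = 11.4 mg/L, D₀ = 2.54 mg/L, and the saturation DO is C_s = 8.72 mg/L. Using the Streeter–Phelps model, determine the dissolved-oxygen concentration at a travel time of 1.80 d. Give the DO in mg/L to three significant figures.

DO ≈ 5.80 mg/L

k_1 L₀/(k_2−k_1) = 0.132×11.4/(0.403−0.132) = 1.505/0.2710 = 5.553 mg/L.
e^(−k_1 t) = e^(−0.132×1.800) = 0.7885; e^(−k_2 t) = e^(−0.403×1.800) = 0.4841.
D = 5.553 × (0.7885 − 0.4841) + 2.54 × 0.4841 = 1.690 + 1.230 = 2.920 mg/L.
DO = C_s − D = 8.72 − 2.920 = 5.800 mg/L.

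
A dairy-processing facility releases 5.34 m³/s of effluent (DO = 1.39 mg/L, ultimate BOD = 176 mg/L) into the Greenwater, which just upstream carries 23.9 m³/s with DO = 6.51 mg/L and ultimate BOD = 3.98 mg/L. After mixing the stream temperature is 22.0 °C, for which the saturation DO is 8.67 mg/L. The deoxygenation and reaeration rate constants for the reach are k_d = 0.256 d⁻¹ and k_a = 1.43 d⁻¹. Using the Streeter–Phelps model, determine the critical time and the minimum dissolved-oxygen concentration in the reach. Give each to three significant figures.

Mixed DO = (23.9×6.51 + 5.34×1.39)/(23.9+5.34) = 163.0/29.24 = 5.575 mg/L.
Mixed L₀ = (23.9×3.98 + 5.34×176)/(29.24) = 1035/29.24 = 35.40 mg/L.
Initial deficit D₀ = C_s − DO₀ = 8.67 − 5.575 = 3.095 mg/L.
t_c = (1/1.174) ln[(1.43/0.256)(1 − 3.095×1.174/(0.256×35.40))] = 0.8518 × ln(3.346) = 1.029 d.
D_c = (0.256/1.43) × 35.40 × e^(−0.256×1.029) = 0.1790 × 35.40 × 0.7685 = 4.869 mg/L.
Minimum DO = 8.67 − 4.869 = 3.801 mg/L.

t_c ≈ 1.03 d; minimum DO ≈ 3.80 mg/L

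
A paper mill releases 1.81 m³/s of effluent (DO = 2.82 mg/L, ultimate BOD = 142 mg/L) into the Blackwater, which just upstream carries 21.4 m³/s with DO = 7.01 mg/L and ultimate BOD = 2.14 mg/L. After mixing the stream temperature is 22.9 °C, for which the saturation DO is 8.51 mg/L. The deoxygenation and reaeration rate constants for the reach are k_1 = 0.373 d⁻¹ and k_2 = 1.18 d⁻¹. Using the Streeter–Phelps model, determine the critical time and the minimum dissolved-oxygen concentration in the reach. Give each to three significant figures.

Mixed DO = (21.4×7.01 + 1.81×2.82)/(21.4+1.81) = 155.1/23.21 = 6.683 mg/L.
Mixed L₀ = (21.4×2.14 + 1.81×142)/(23.21) = 302.8/23.21 = 13.05 mg/L.
Initial deficit D₀ = C_s − DO₀ = 8.51 − 6.683 = 1.827 mg/L.
t_c = (1/0.8070) ln[(1.18/0.373)(1 − 1.827×0.8070/(0.373×13.05))] = 1.239 × ln(2.205) = 0.9800 d.
D_c = (0.373/1.18) × 13.05 × e^(−0.373×0.9800) = 0.3161 × 13.05 × 0.6938 = 2.861 mg/L.
Minimum DO = 8.51 − 2.861 = 5.649 mg/L.

t_c ≈ 0.980 d; minimum DO ≈ 5.65 mg/L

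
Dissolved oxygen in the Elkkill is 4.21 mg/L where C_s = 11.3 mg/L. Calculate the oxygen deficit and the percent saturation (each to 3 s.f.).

D = C_s − C = 11.3 − 4.21 = 7.09 mg/L.
% saturation = 4.21/11.3 × 100 = 37.3 %.

D ≈ 7.09 mg/L; 37.3 % saturation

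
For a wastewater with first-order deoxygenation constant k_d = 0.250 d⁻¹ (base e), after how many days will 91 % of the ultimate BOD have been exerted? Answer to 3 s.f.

y/L₀ = 1 − e^(−k_d t) = 0.91 ⇒ e^(−k_d t) = 0.0900
t = −ln(0.0900) / 0.250 = 2.408 / 0.250 = 9.632 d.

t ≈ 9.63 d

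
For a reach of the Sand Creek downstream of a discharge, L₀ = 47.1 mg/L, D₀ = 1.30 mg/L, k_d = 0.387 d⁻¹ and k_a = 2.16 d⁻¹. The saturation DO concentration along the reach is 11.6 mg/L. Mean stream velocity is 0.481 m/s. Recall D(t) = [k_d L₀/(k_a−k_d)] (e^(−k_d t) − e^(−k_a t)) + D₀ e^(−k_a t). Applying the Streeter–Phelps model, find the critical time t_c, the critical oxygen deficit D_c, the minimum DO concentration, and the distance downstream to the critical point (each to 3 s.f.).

t_c ≈ 0.894 d; D_c ≈ 5.97 mg/L; min DO ≈ 5.63 mg/L; x_c ≈ 37.1 km

t_c = [1/(k_a−k_d)] ln[(k_a/k_d)(1 − D₀(k_a−k_d)/(k_d L₀))]
= [1/(2.16−0.387)] ln[(2.16/0.387)(1 − 1.30×1.773/(0.387×47.1))]
= (1/1.773) ln[5.581 × 0.8735] = 0.5640 × ln(4.876) = 0.5640 × 1.584 = 0.8935 d.
L(t_c) = L₀ e^(−k_d t_c) = 47.1 × 0.7077 = 33.33 mg/L, and at the critical point k_a D_c = k_d L, so D_c = (0.387/2.16) × 33.33 = 5.972 mg/L.
Minimum DO = C_s − D_c = 11.6 − 5.972 = 5.628 mg/L.
x_c = v t_c = 0.481 m/s × 0.8935 d × 86400 s/d = 37130 m ≈ 37.1 km.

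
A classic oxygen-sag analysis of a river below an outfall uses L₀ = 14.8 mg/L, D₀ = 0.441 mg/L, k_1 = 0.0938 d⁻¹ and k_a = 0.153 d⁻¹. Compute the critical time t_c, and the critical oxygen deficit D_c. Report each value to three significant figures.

At the critical point dD/dt = 0, so k_1 L₀ e^(−k_1 t) = k_a D. Substituting D(t) from the Streeter–Phelps equation and solving for t gives
t_c = ln[(k_a/k_1)(1 − D₀(k_a−k_1)/(k_1 L₀))] / (k_a−k_1).
Here k_a−k_1 = 0.05920 d⁻¹ and 1 − D₀(k_a−k_1)/(k_1 L₀) = 1 − 0.441×0.05920/(0.0938×14.8) = 0.9812, so
t_c = ln(1.631 × 0.9812) / 0.05920 = 0.4703 / 0.05920 = 7.944 d.
L(t_c) = L₀ e^(−k_1 t_c) = 14.8 × 0.4747 = 7.025 mg/L, and at the critical point k_a D_c = k_1 L, so D_c = (0.0938/0.153) × 7.025 = 4.307 mg/L.

t_c ≈ 7.94 d; D_c ≈ 4.31 mg/L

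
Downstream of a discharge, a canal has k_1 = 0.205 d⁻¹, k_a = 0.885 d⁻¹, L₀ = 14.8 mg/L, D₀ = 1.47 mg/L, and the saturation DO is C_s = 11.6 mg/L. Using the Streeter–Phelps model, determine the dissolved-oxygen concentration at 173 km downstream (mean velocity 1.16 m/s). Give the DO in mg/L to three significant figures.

DO ≈ 9.12 mg/L

Travel time t = x/v = 173 km / (1.16 m/s) = 173000 m / 1.16 m/s = 149100 s = 1.726 d.
k_1 L₀/(k_a−k_1) = 0.205×14.8/(0.885−0.205) = 3.034/0.6800 = 4.462 mg/L.
e^(−k_1 t) = e^(−0.205×1.726) = 0.7020; e^(−k_a t) = e^(−0.885×1.726) = 0.2170.
D = 4.462 × (0.7020 − 0.2170) + 1.47 × 0.2170 = 2.164 + 0.3191 = 2.483 mg/L.
DO = C_s − D = 11.6 − 2.483 = 9.117 mg/L.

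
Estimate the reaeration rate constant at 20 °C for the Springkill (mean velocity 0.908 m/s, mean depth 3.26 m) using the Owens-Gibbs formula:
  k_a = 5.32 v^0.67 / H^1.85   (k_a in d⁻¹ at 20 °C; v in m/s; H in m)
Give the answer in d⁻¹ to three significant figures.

k_a ≈ 0.560 d⁻¹

k_a = 5.32 × 0.908^0.67 / 3.26^1.85 = 5.32 × 0.9374 / 8.901 = 0.5602 d⁻¹.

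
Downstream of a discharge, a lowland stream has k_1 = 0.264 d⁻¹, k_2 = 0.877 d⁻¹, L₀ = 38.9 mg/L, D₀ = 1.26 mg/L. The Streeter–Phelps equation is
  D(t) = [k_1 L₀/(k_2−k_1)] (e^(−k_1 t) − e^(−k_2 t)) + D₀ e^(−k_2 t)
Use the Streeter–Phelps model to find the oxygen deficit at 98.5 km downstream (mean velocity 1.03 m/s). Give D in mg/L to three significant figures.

Travel time t = x/v = 98.5 km / (1.03 m/s) = 98500 m / 1.03 m/s = 95630 s = 1.107 d.
k_1 L₀/(k_2−k_1) = 0.264×38.9/(0.877−0.264) = 10.27/0.6130 = 16.75 mg/L.
e^(−k_1 t) = e^(−0.264×1.107) = 0.7466; e^(−k_2 t) = e^(−0.877×1.107) = 0.3788.
D = 16.75 × (0.7466 − 0.3788) + 1.26 × 0.3788 = 6.162 + 0.4773 = 6.639 mg/L.

D ≈ 6.64 mg/L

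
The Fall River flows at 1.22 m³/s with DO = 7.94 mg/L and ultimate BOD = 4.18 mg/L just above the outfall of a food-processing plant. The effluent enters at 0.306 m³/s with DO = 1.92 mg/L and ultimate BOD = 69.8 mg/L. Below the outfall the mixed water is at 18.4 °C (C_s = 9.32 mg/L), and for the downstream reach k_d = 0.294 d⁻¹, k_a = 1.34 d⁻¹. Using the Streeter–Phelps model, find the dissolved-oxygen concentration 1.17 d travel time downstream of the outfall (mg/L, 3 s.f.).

Mixed DO = (1.22×7.94 + 0.306×1.92)/(1.22+0.306) = 10.27/1.526 = 6.733 mg/L.
Mixed L₀ = (1.22×4.18 + 0.306×69.8)/(1.526) = 26.46/1.526 = 17.34 mg/L.
Initial deficit D₀ = C_s − DO₀ = 9.32 − 6.733 = 2.587 mg/L.
D(1.17) = [0.294×17.34/(1.34−0.294)](e^(−0.294×1.17) − e^(−1.34×1.17)) + 2.587 e^(−1.34×1.17)
= 4.873 × (0.7089 − 0.2085) + 2.587 × 0.2085 = 2.978 mg/L.
DO = 9.32 − 2.978 = 6.342 mg/L.

DO ≈ 6.34 mg/L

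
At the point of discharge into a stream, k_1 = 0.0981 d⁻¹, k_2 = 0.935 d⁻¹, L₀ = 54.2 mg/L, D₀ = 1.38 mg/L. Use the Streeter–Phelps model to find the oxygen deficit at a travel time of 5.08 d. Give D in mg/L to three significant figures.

D ≈ 3.82 mg/L

k_1 L₀/(k_2−k_1) = 0.0981×54.2/(0.935−0.0981) = 5.317/0.8369 = 6.353 mg/L.
e^(−k_1 t) = e^(−0.0981×5.080) = 0.6075; e^(−k_2 t) = e^(−0.935×5.080) = 0.008653.
D = 6.353 × (0.6075 − 0.008653) + 1.38 × 0.008653 = 3.805 + 0.01194 = 3.817 mg/L.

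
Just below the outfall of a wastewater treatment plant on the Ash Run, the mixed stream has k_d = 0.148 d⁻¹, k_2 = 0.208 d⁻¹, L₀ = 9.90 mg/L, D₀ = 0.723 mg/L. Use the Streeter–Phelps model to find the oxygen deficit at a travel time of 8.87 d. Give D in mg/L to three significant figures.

k_d L₀/(k_2−k_d) = 0.148×9.90/(0.208−0.148) = 1.465/0.06000 = 24.42 mg/L.
e^(−k_d t) = e^(−0.148×8.870) = 0.2691; e^(−k_2 t) = e^(−0.208×8.870) = 0.1580.
D = 24.42 × (0.2691 − 0.1580) + 0.723 × 0.1580 = 2.712 + 0.1143 = 2.826 mg/L.

D ≈ 2.83 mg/L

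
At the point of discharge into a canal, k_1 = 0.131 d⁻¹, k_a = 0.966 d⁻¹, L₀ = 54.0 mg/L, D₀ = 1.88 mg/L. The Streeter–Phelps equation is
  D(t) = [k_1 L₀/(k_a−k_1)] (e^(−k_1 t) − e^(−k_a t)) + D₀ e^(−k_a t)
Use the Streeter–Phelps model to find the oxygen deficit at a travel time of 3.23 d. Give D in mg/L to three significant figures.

k_1 L₀/(k_a−k_1) = 0.131×54.0/(0.966−0.131) = 7.074/0.8350 = 8.472 mg/L.
e^(−k_1 t) = e^(−0.131×3.230) = 0.6550; e^(−k_a t) = e^(−0.966×3.230) = 0.04415.
D = 8.472 × (0.6550 − 0.04415) + 1.88 × 0.04415 = 5.175 + 0.08300 = 5.258 mg/L.

D ≈ 5.26 mg/L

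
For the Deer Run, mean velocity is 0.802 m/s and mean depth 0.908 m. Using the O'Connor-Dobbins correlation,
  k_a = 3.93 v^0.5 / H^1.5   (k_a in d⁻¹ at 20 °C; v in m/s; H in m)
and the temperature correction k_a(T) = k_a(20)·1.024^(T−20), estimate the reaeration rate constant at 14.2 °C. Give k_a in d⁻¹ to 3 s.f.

k_a(20) = 3.93 × 0.802^0.5 / 0.908^1.5 = 3.93 × 0.8955 / 0.8652 = 4.068 d⁻¹.
k_a(14.2) = 4.068 × 1.024^(14.2−20) = 4.068 × 0.8715 = 3.545 d⁻¹.

k_a ≈ 3.54 d⁻¹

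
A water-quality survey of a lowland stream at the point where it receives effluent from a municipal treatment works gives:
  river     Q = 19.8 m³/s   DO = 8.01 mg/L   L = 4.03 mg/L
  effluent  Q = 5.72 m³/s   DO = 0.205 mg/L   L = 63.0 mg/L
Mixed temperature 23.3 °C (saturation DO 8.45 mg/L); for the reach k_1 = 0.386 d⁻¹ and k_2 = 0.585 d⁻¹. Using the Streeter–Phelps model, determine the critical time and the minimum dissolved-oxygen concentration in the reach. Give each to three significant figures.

Mixed DO = (19.8×8.01 + 5.72×0.205)/(19.8+5.72) = 159.8/25.52 = 6.261 mg/L.
Mixed L₀ = (19.8×4.03 + 5.72×63.0)/(25.52) = 440.2/25.52 = 17.25 mg/L.
Initial deficit D₀ = C_s − DO₀ = 8.45 − 6.261 = 2.189 mg/L.
t_c = (1/0.1990) ln[(0.585/0.386)(1 − 2.189×0.1990/(0.386×17.25))] = 5.025 × ln(1.416) = 1.749 d.
D_c = (0.386/0.585) × 17.25 × e^(−0.386×1.749) = 0.6598 × 17.25 × 0.5091 = 5.793 mg/L.
Minimum DO = 8.45 − 5.793 = 2.657 mg/L.

t_c ≈ 1.75 d; minimum DO ≈ 2.66 mg/L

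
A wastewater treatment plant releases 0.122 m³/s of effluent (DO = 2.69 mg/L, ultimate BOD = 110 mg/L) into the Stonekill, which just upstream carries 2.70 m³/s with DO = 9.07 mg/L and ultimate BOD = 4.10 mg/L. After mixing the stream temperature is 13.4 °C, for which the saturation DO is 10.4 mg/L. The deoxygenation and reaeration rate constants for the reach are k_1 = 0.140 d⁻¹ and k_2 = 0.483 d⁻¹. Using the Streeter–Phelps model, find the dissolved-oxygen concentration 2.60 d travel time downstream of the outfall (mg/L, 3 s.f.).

Mixed DO = (2.70×9.07 + 0.122×2.69)/(2.70+0.122) = 24.82/2.822 = 8.794 mg/L.
Mixed L₀ = (2.70×4.10 + 0.122×110)/(2.822) = 24.49/2.822 = 8.678 mg/L.
Initial deficit D₀ = C_s − DO₀ = 10.4 − 8.794 = 1.606 mg/L.
D(2.60) = [0.140×8.678/(0.483−0.140)](e^(−0.140×2.60) − e^(−0.483×2.60)) + 1.606 e^(−0.483×2.60)
= 3.542 × (0.6949 − 0.2848) + 1.606 × 0.2848 = 1.910 mg/L.
DO = 10.4 − 1.910 = 8.490 mg/L.

DO ≈ 8.49 mg/L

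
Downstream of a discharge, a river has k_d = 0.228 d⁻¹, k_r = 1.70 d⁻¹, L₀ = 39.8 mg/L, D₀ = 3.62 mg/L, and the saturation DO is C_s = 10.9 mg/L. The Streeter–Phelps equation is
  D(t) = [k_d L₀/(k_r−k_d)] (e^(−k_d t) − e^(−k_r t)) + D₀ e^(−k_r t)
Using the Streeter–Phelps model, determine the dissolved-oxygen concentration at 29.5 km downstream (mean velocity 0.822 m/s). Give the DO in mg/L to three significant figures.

Travel time t = x/v = 29.5 km / (0.822 m/s) = 29500 m / 0.822 m/s = 35890 s = 0.4154 d.
k_d L₀/(k_r−k_d) = 0.228×39.8/(1.70−0.228) = 9.074/1.472 = 6.165 mg/L.
e^(−k_d t) = e^(−0.228×0.4154) = 0.9096; e^(−k_r t) = e^(−1.70×0.4154) = 0.4935.
D = 6.165 × (0.9096 − 0.4935) + 3.62 × 0.4935 = 2.565 + 1.787 = 4.352 mg/L.
DO = C_s − D = 10.9 − 4.352 = 6.548 mg/L.

DO ≈ 6.55 mg/L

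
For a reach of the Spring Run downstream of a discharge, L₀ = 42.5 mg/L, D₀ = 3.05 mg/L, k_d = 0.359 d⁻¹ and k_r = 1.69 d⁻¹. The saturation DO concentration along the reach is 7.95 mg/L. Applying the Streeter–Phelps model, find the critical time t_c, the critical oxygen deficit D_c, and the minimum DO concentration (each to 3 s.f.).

At the critical point dD/dt = 0, so k_d L₀ e^(−k_d t) = k_r D. Substituting D(t) from the Streeter–Phelps equation and solving for t gives
t_c = ln[(k_r/k_d)(1 − D₀(k_r−k_d)/(k_d L₀))] / (k_r−k_d).
Here k_r−k_d = 1.331 d⁻¹ and 1 − D₀(k_r−k_d)/(k_d L₀) = 1 − 3.05×1.331/(0.359×42.5) = 0.7339, so
t_c = ln(4.708 × 0.7339) / 1.331 = 1.240 / 1.331 = 0.9315 d.
D_c = (k_d/k_r) L₀ e^(−k_d t_c) = (0.359/1.69) × 42.5 × e^(−0.359×0.9315) = 0.2124 × 42.5 × 0.7158 = 6.462 mg/L.
Minimum DO = C_s − D_c = 7.95 − 6.462 = 1.488 mg/L.

t_c ≈ 0.931 d; D_c ≈ 6.46 mg/L; min DO ≈ 1.49 mg/L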